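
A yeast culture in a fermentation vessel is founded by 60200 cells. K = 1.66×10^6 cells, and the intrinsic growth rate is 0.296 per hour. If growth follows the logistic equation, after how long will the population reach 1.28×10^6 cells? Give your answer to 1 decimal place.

15.2 hours

A = (K − N₀)/N₀ = (1.66×10^6 − 60200)/60200 = 26.575.
Solve 1.66×10^6/(1 + 26.575·e^(−0.296t)) = 1.28×10^6: 1 + 26.575·e^(−0.296t) = 1.2969, so e^(−0.296t) = 0.0111713.
−0.296·t = ln(0.0111713) = -4.4944, so t = 4.4944/0.296 = 15.184.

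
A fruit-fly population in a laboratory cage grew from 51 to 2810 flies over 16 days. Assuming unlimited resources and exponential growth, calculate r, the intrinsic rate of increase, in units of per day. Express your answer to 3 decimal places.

0.251 per day

From N(t) = N₀·e^(rt): e^(r·16) = 2810/51 = 55.098.
r·16 = ln(55.098) = 4.0091, so r = 4.0091/16 = 0.25057.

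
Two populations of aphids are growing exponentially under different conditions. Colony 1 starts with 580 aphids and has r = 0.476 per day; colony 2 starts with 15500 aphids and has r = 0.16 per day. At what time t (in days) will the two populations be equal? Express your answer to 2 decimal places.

Set 580·e^(0.476t) = 15500·e^(0.16t).
e^((0.476 − 0.16)t) = 15500/580 → e^(0.316·t) = 26.724.
0.316·t = ln(26.724) = 3.2856, so t = 3.2856/0.316 = 10.397.

10.40 days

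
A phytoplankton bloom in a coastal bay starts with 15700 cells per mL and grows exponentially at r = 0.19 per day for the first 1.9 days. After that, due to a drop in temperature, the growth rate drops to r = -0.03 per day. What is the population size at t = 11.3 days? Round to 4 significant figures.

Phase 1: N(1.9) = 15700·e^(0.19×1.9) = 15700·e^0.361 = 22525.8.
Phase 2 runs for 11.3 − 1.9 = 9.4 days at r = -0.03.
N(11.3) = 22525.8·e^(-0.03×9.4) = 22525.8·e^-0.282 = 16990.6.

16990 cells per mL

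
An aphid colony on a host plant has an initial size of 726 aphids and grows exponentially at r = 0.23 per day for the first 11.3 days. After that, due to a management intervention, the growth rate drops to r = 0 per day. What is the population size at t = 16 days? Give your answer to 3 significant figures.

9760 aphids

Phase 1: N(11.3) = 726·e^(0.23×11.3) = 726·e^2.599 = 9764.9.
Phase 2 runs for 16 − 11.3 = 4.7 days at r = 0.
N(16) = 9764.9·e^(0×4.7) = 9764.9·e^0 = 9764.9.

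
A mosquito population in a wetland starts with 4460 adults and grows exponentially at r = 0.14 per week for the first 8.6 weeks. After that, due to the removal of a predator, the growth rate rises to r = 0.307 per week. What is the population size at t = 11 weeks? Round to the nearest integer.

Phase 1: N(8.6) = 4460·e^(0.14×8.6) = 4460·e^1.204 = 14867.1.
Phase 2 runs for 11 − 8.6 = 2.4 weeks at r = 0.307.
N(11) = 14867.1·e^(0.307×2.4) = 14867.1·e^0.7368 = 31060.9.

31061 adults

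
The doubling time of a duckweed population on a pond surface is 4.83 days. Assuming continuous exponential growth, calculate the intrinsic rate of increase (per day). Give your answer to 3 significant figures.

r = ln(2)/t_d = 0.6931/4.83 = 0.14351.

0.144 per day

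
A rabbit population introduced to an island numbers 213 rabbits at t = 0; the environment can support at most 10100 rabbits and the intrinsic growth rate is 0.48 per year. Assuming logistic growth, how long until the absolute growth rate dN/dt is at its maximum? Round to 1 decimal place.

8.0 years

Logistic growth is fastest at N = K/2 = 5050.
A = (K − N₀)/N₀ = 46.418. Set K/(1 + A·e^(−rt)) = K/2 → A·e^(−rt) = 1.
e^(−0.48t) = 1/46.418 = 0.0215434, so t = ln(46.418)/0.48 = 3.8377/0.48 = 7.9952.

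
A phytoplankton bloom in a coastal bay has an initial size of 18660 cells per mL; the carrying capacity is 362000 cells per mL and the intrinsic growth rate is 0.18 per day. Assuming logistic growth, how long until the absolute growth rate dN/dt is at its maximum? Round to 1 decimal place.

16.2 days

Logistic growth is fastest at N = K/2 = 181000.
A = (K − N₀)/N₀ = 18.4. Set K/(1 + A·e^(−rt)) = K/2 → A·e^(−rt) = 1.
e^(−0.18t) = 1/18.4 = 0.0543485, so t = ln(18.4)/0.18 = 2.9123/0.18 = 16.18.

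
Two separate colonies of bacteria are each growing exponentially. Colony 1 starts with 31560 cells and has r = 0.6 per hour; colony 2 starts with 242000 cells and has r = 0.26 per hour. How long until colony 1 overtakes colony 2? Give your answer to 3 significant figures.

Set 31560·e^(0.6t) = 242000·e^(0.26t).
e^((0.6 − 0.26)t) = 242000/31560 → e^(0.34·t) = 7.6679.
0.34·t = ln(7.6679) = 2.037, so t = 2.037/0.34 = 5.9913.

5.99 hours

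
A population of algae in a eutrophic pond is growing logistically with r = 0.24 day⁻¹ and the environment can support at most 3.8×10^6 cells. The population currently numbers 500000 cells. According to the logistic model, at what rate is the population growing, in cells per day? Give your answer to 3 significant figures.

dN/dt = rN(1 − N/K) = 0.24 × 500000 × (1 − 500000/3.8×10^6).
1 − 500000/3.8×10^6 = 0.86842; dN/dt = 0.24 × 500000 × 0.86842 = 1.04211×10^5.

104000 cells per day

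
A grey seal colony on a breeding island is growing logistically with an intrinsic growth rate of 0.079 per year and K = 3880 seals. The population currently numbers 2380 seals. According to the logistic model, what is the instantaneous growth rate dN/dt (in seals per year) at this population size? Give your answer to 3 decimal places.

dN/dt = rN(1 − N/K) = 0.079 × 2380 × (1 − 2380/3880).
1 − 2380/3880 = 0.3866; dN/dt = 0.079 × 2380 × 0.3866 = 72.688.

72.688 seals per year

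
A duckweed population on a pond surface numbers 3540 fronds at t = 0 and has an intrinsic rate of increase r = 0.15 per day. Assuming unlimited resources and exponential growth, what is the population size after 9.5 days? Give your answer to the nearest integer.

14719 fronds

N(t) = N₀·e^(rt) = 3540 × e^(0.15×9.5) = 3540 × e^1.425.
e^1.425 ≈ 4.1579, so N ≈ 3540 × 4.1579 = 14718.8.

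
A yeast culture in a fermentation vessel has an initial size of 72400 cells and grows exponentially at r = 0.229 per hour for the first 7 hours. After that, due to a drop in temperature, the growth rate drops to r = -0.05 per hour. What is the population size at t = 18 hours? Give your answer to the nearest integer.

Phase 1: N(7) = 72400·e^(0.229×7) = 72400·e^1.603 = 359677.
Phase 2 runs for 18 − 7 = 11 hours at r = -0.05.
N(18) = 359677·e^(-0.05×11) = 359677·e^-0.55 = 207516.

207516 cells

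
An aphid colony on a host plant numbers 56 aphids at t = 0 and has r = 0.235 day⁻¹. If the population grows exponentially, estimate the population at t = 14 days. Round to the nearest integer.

1503 aphids

N(t) = N₀·e^(rt) = 56 × e^(0.235×14) = 56 × e^3.29.
e^3.29 ≈ 26.843, so N ≈ 56 × 26.843 = 1503.2.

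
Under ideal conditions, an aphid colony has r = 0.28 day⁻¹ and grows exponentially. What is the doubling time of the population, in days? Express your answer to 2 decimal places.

2.48 days

Doubling time t_d = ln(2)/r = 0.6931/0.28 = 2.4755.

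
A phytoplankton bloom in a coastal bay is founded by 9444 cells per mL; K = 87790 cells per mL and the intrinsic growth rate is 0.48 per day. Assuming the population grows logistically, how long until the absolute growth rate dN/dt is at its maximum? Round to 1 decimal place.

Logistic growth is fastest at N = K/2 = 43895.
A = (K − N₀)/N₀ = 8.2958. Set K/(1 + A·e^(−rt)) = K/2 → A·e^(−rt) = 1.
e^(−0.48t) = 1/8.2958 = 0.120542, so t = ln(8.2958)/0.48 = 2.1158/0.48 = 4.4078.

4.4 days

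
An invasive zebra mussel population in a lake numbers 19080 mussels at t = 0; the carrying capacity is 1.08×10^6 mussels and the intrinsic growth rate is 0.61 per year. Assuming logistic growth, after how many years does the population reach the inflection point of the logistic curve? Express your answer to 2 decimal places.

Logistic growth is fastest at N = K/2 = 540000.
A = (K − N₀)/N₀ = 55.604. Set K/(1 + A·e^(−rt)) = K/2 → A·e^(−rt) = 1.
e^(−0.61t) = 1/55.604 = 0.0179844, so t = ln(55.604)/0.61 = 4.0183/0.61 = 6.5873.

6.59 years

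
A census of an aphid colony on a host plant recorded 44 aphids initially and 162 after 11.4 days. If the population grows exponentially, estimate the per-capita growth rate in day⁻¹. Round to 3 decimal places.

0.114 per day

From N(t) = N₀·e^(rt): e^(r·11.4) = 162/44 = 3.6818.
r·11.4 = ln(3.6818) = 1.3034, so r = 1.3034/11.4 = 0.11433.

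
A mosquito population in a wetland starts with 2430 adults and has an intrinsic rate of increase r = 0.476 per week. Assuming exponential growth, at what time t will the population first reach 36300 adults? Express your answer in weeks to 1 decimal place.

5.7 weeks

Set N₀·e^(rt) = 36300: e^(0.476·t) = 36300/2430 = 14.938.
0.476·t = ln(14.938) = 2.7039, so t = 2.7039/0.476 = 5.6805.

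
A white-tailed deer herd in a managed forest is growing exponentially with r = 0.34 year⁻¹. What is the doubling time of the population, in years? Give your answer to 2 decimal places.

2.04 years

Doubling time t_d = ln(2)/r = 0.6931/0.34 = 2.0387.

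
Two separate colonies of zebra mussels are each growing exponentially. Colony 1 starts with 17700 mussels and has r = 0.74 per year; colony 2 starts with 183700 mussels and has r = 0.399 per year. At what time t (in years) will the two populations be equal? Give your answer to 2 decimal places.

Set 17700·e^(0.74t) = 183700·e^(0.399t).
e^((0.74 − 0.399)t) = 183700/17700 → e^(0.341·t) = 10.379.
0.341·t = ln(10.379) = 2.3397, so t = 2.3397/0.341 = 6.8614.

6.86 years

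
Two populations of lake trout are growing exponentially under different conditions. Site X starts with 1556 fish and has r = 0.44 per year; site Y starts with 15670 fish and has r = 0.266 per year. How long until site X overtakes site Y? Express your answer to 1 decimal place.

13.3 years

Set 1556·e^(0.44t) = 15670·e^(0.266t).
e^((0.44 − 0.266)t) = 15670/1556 → e^(0.174·t) = 10.071.
0.174·t = ln(10.071) = 2.3096, so t = 2.3096/0.174 = 13.274.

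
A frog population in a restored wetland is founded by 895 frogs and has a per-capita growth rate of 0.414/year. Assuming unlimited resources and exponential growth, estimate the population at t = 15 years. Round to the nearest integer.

445443 frogs

N(t) = N₀·e^(rt) = 895 × e^(0.414×15) = 895 × e^6.21.
e^6.21 ≈ 497.7, so N ≈ 895 × 497.7 = 445443.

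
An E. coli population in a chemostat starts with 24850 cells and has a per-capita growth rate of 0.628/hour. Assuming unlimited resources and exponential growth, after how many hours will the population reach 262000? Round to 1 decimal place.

3.8 hours

Set N₀·e^(rt) = 262000: e^(0.628·t) = 262000/24850 = 10.543.
0.628·t = ln(10.543) = 2.3555, so t = 2.3555/0.628 = 3.7508.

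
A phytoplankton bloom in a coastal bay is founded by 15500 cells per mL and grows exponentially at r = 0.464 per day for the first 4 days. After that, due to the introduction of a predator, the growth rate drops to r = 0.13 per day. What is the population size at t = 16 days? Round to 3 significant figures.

Phase 1: N(4) = 15500·e^(0.464×4) = 15500·e^1.856 = 99170.4.
Phase 2 runs for 16 − 4 = 12 days at r = 0.13.
N(16) = 99170.4·e^(0.13×12) = 99170.4·e^1.56 = 471934.

472000 cells per mL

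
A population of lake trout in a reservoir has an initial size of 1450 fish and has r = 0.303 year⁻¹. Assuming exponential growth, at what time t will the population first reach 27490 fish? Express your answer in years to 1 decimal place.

9.7 years

Set N₀·e^(rt) = 27490: e^(0.303·t) = 27490/1450 = 18.959.
0.303·t = ln(18.959) = 2.9423, so t = 2.9423/0.303 = 9.7104.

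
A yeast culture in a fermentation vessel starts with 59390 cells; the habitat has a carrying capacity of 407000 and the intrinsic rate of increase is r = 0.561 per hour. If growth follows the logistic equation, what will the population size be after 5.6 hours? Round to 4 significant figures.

A = (K − N₀)/N₀ = (407000 − 59390)/59390 = 5.853.
N(t) = K/(1 + A·e^(−rt)) = 407000/(1 + 5.853×e^(−0.561×5.6)).
e^(−3.142) = 0.043214; denominator = 1 + 5.853×0.043214 = 1.2529.
N = 407000/1.2529 = 324839.

324800 cells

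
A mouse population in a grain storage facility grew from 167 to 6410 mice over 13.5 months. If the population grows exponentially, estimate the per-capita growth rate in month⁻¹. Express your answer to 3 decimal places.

From N(t) = N₀·e^(rt): e^(r·13.5) = 6410/167 = 38.383.
r·13.5 = ln(38.383) = 3.6476, so r = 3.6476/13.5 = 0.27019.

0.270 per month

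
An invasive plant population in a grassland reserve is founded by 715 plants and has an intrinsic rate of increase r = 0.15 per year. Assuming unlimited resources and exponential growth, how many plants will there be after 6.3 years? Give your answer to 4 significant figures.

N(t) = N₀·e^(rt) = 715 × e^(0.15×6.3) = 715 × e^0.945.
e^0.945 ≈ 2.5728, so N ≈ 715 × 2.5728 = 1839.56.

1840 plants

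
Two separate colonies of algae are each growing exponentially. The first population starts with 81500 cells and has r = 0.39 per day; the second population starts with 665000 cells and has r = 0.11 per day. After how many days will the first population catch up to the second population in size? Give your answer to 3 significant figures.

7.50 days

Set 81500·e^(0.39t) = 665000·e^(0.11t).
e^((0.39 − 0.11)t) = 665000/81500 → e^(0.28·t) = 8.1595.
0.28·t = ln(8.1595) = 2.0992, so t = 2.0992/0.28 = 7.4971.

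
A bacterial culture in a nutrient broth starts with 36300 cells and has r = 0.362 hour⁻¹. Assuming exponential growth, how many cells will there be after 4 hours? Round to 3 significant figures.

N(t) = N₀·e^(rt) = 36300 × e^(0.362×4) = 36300 × e^1.448.
e^1.448 ≈ 4.2546, so N ≈ 36300 × 4.2546 = 154442.

154000 cells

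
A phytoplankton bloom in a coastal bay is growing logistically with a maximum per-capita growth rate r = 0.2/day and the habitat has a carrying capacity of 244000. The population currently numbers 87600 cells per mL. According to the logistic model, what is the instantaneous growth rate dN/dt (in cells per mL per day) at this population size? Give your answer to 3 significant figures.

dN/dt = rN(1 − N/K) = 0.2 × 87600 × (1 − 87600/244000).
1 − 87600/244000 = 0.64098; dN/dt = 0.2 × 87600 × 0.64098 = 11230.

11200 cells per mL per day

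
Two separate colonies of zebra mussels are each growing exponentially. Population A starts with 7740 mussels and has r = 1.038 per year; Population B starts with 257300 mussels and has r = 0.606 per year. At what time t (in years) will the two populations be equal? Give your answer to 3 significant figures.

Set 7740·e^(1.038t) = 257300·e^(0.606t).
e^((1.038 − 0.606)t) = 257300/7740 → e^(0.432·t) = 33.243.
0.432·t = ln(33.243) = 3.5038, so t = 3.5038/0.432 = 8.1107.

8.11 years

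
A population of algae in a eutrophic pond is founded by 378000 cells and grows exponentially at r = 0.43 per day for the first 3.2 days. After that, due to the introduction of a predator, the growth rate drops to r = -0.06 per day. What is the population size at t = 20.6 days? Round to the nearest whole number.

526839 cells

Phase 1: N(3.2) = 378000·e^(0.43×3.2) = 378000·e^1.376 = 1.496515×10^6.
Phase 2 runs for 20.6 − 3.2 = 17.4 days at r = -0.06.
N(20.6) = 1.496515×10^6·e^(-0.06×17.4) = 1.496515×10^6·e^-1.044 = 526839.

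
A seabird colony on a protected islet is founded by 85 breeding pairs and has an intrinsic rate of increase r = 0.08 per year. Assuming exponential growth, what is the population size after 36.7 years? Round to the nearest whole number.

N(t) = N₀·e^(rt) = 85 × e^(0.08×36.7) = 85 × e^2.936.
e^2.936 ≈ 18.84, so N ≈ 85 × 18.84 = 1601.43.

1601 breeding pairs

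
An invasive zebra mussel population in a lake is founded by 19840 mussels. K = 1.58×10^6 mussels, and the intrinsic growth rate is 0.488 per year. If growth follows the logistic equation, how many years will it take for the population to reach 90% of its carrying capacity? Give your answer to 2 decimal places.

A = (K − N₀)/N₀ = (1.58×10^6 − 19840)/19840 = 78.637.
Solve 1.58×10^6/(1 + 78.637·e^(−0.488t)) = 1.422×10^6: 1 + 78.637·e^(−0.488t) = 1.1111, so e^(−0.488t) = 0.00141296.
−0.488·t = ln(0.00141296) = -6.5621, so t = 6.5621/0.488 = 13.447.

13.45 years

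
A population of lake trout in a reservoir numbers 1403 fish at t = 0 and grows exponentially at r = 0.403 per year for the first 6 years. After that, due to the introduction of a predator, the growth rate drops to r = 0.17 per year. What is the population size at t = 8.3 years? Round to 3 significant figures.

Phase 1: N(6) = 1403·e^(0.403×6) = 1403·e^2.418 = 15746.4.
Phase 2 runs for 8.3 − 6 = 2.3 years at r = 0.17.
N(8.3) = 15746.4·e^(0.17×2.3) = 15746.4·e^0.391 = 23280.4.

23300 fish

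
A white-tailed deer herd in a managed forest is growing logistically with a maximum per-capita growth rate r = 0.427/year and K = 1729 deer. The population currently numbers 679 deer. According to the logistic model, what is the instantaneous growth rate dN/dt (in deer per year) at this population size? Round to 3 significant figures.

dN/dt = rN(1 − N/K) = 0.427 × 679 × (1 − 679/1729).
1 − 679/1729 = 0.60729; dN/dt = 0.427 × 679 × 0.60729 = 176.07.

176 deer per year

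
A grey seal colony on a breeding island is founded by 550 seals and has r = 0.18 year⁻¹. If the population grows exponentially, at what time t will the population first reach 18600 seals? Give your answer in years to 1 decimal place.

Set N₀·e^(rt) = 18600: e^(0.18·t) = 18600/550 = 33.818.
0.18·t = ln(33.818) = 3.521, so t = 3.521/0.18 = 19.561.

19.6 years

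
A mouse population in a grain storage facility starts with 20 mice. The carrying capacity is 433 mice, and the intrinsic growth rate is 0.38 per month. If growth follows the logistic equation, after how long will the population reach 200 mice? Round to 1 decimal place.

7.6 months

A = (K − N₀)/N₀ = (433 − 20)/20 = 20.65.
Solve 433/(1 + 20.65·e^(−0.38t)) = 200: 1 + 20.65·e^(−0.38t) = 2.165, so e^(−0.38t) = 0.0564165.
−0.38·t = ln(0.0564165) = -2.875, so t = 2.875/0.38 = 7.5658.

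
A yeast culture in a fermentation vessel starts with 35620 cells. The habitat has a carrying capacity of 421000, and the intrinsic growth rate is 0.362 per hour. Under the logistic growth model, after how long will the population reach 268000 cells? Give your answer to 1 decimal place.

A = (K − N₀)/N₀ = (421000 − 35620)/35620 = 10.819.
Solve 421000/(1 + 10.819·e^(−0.362t)) = 268000: 1 + 10.819·e^(−0.362t) = 1.5709, so e^(−0.362t) = 0.0527669.
−0.362·t = ln(0.0527669) = -2.9419, so t = 2.9419/0.362 = 8.1267.

8.1 hours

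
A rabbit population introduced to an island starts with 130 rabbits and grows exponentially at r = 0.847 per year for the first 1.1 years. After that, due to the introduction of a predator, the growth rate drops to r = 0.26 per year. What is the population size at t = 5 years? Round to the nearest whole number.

Phase 1: N(1.1) = 130·e^(0.847×1.1) = 130·e^0.9317 = 330.047.
Phase 2 runs for 5 − 1.1 = 3.9 years at r = 0.26.
N(5) = 330.047·e^(0.26×3.9) = 330.047·e^1.014 = 909.809.

910 rabbits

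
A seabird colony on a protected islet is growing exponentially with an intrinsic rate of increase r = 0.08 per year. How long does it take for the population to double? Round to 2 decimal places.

Doubling time t_d = ln(2)/r = 0.6931/0.08 = 8.6643.

8.66 years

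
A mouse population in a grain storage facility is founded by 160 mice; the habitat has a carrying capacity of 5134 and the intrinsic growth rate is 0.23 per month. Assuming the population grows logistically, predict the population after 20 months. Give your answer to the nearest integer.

A = (K − N₀)/N₀ = (5134 − 160)/160 = 31.087.
N(t) = K/(1 + A·e^(−rt)) = 5134/(1 + 31.087×e^(−0.23×20)).
e^(−4.6) = 0.010052; denominator = 1 + 31.087×0.010052 = 1.3125.
N = 5134/1.3125 = 3911.66.

3912 mice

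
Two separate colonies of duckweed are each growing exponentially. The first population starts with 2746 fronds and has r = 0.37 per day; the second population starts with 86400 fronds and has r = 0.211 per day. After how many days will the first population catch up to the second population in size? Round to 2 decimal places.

21.69 days

Set 2746·e^(0.37t) = 86400·e^(0.211t).
e^((0.37 − 0.211)t) = 86400/2746 → e^(0.159·t) = 31.464.
0.159·t = ln(31.464) = 3.4488, so t = 3.4488/0.159 = 21.691.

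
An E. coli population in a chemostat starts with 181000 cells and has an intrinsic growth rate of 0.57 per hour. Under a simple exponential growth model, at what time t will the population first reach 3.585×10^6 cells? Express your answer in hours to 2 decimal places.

5.24 hours

Set N₀·e^(rt) = 3.585×10^6: e^(0.57·t) = 3.585×10^6/181000 = 19.807.
0.57·t = ln(19.807) = 2.986, so t = 2.986/0.57 = 5.2386.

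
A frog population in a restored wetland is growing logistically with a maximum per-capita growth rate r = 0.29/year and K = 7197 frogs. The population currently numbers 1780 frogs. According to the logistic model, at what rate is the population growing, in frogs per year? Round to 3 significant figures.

389 frogs per year

dN/dt = rN(1 − N/K) = 0.29 × 1780 × (1 − 1780/7197).
1 − 1780/7197 = 0.75267; dN/dt = 0.29 × 1780 × 0.75267 = 388.53.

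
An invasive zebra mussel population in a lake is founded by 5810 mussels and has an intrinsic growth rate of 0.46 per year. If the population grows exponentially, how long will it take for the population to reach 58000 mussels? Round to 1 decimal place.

Set N₀·e^(rt) = 58000: e^(0.46·t) = 58000/5810 = 9.9828.
0.46·t = ln(9.9828) = 2.3009, so t = 2.3009/0.46 = 5.0019.

5.0 years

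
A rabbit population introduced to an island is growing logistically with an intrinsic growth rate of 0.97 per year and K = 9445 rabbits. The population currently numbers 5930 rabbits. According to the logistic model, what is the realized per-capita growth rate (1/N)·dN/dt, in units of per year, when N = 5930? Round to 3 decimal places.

0.361 per year

(1/N)·dN/dt = r(1 − N/K) = 0.97 × (1 − 5930/9445).
= 0.97 × 0.37215 = 0.36099.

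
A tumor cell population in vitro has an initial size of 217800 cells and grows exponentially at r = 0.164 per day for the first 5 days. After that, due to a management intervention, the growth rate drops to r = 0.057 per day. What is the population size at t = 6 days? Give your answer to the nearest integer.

Phase 1: N(5) = 217800·e^(0.164×5) = 217800·e^0.82 = 494515.
Phase 2 runs for 6 − 5 = 1 days at r = 0.057.
N(6) = 494515·e^(0.057×1) = 494515·e^0.057 = 523521.

523521 cells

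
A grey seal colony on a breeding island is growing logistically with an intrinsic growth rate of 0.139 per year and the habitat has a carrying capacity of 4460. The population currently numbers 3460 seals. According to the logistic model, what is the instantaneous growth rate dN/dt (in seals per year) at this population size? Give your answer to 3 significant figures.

108 seals per year

dN/dt = rN(1 − N/K) = 0.139 × 3460 × (1 − 3460/4460).
1 − 3460/4460 = 0.22422; dN/dt = 0.139 × 3460 × 0.22422 = 107.83.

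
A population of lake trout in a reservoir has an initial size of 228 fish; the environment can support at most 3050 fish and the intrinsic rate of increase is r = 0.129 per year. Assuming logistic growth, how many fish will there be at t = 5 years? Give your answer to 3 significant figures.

A = (K − N₀)/N₀ = (3050 − 228)/228 = 12.377.
N(t) = K/(1 + A·e^(−rt)) = 3050/(1 + 12.377×e^(−0.129×5)).
e^(−0.645) = 0.52466; denominator = 1 + 12.377×0.52466 = 7.4938.
N = 3050/7.4938 = 407.

407 fish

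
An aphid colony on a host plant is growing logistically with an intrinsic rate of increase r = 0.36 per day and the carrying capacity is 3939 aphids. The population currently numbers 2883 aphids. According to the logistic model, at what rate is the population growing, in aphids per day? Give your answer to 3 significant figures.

278 aphids per day

dN/dt = rN(1 − N/K) = 0.36 × 2883 × (1 − 2883/3939).
1 − 2883/3939 = 0.26809; dN/dt = 0.36 × 2883 × 0.26809 = 278.24.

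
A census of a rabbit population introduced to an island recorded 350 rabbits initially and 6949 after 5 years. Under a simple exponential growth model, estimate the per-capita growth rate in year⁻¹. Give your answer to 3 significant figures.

0.598 per year

From N(t) = N₀·e^(rt): e^(r·5) = 6949/350 = 19.854.
r·5 = ln(19.854) = 2.9884, so r = 2.9884/5 = 0.59768.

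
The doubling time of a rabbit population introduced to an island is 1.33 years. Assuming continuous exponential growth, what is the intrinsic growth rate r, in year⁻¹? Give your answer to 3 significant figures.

0.521 per year

r = ln(2)/t_d = 0.6931/1.33 = 0.52116.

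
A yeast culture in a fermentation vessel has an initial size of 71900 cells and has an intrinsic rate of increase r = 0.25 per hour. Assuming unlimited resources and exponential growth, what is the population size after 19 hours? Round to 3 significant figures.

N(t) = N₀·e^(rt) = 71900 × e^(0.25×19) = 71900 × e^4.75.
e^4.75 ≈ 115.58, so N ≈ 71900 × 115.58 = 8.31051×10^6.

8310000 cells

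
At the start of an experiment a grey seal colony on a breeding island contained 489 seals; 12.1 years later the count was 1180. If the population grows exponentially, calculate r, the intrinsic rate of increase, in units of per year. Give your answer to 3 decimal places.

From N(t) = N₀·e^(rt): e^(r·12.1) = 1180/489 = 2.4131.
r·12.1 = ln(2.4131) = 0.88091, so r = 0.88091/12.1 = 0.072802.

0.073 per year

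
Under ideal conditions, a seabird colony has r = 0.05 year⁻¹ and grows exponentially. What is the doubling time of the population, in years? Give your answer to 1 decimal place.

13.9 years

Doubling time t_d = ln(2)/r = 0.6931/0.05 = 13.863.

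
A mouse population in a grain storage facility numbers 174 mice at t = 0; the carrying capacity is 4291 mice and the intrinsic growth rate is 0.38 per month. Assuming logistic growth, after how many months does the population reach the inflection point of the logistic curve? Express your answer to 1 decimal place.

8.3 months

Logistic growth is fastest at N = K/2 = 2145.5.
A = (K − N₀)/N₀ = 23.661. Set K/(1 + A·e^(−rt)) = K/2 → A·e^(−rt) = 1.
e^(−0.38t) = 1/23.661 = 0.0422638, so t = ln(23.661)/0.38 = 3.1638/0.38 = 8.3259.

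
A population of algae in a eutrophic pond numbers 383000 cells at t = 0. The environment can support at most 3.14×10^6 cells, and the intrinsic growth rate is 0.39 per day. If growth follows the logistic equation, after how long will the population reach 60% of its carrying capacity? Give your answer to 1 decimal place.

A = (K − N₀)/N₀ = (3.14×10^6 − 383000)/383000 = 7.1984.
Solve 3.14×10^6/(1 + 7.1984·e^(−0.39t)) = 1.884×10^6: 1 + 7.1984·e^(−0.39t) = 1.6667, so e^(−0.39t) = 0.0926127.
−0.39·t = ln(0.0926127) = -2.3793, so t = 2.3793/0.39 = 6.1008.

6.1 days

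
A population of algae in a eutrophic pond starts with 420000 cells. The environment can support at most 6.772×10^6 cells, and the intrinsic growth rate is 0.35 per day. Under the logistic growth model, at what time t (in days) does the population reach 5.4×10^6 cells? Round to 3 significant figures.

11.7 days

A = (K − N₀)/N₀ = (6.772×10^6 − 420000)/420000 = 15.124.
Solve 6.772×10^6/(1 + 15.124·e^(−0.35t)) = 5.4×10^6: 1 + 15.124·e^(−0.35t) = 1.2541, so e^(−0.35t) = 0.0167996.
−0.35·t = ln(0.0167996) = -4.0864, so t = 4.0864/0.35 = 11.675.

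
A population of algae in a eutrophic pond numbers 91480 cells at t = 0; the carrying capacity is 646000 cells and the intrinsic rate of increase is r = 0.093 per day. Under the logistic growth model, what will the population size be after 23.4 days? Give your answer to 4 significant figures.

382700 cells

A = (K − N₀)/N₀ = (646000 − 91480)/91480 = 6.0617.
N(t) = K/(1 + A·e^(−rt)) = 646000/(1 + 6.0617×e^(−0.093×23.4)).
e^(−2.176) = 0.11347; denominator = 1 + 6.0617×0.11347 = 1.6878.
N = 646000/1.6878 = 382741.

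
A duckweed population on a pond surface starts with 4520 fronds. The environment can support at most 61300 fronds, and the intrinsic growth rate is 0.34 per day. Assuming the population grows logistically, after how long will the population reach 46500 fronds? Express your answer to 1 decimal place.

10.8 days

A = (K − N₀)/N₀ = (61300 − 4520)/4520 = 12.562.
Solve 61300/(1 + 12.562·e^(−0.34t)) = 46500: 1 + 12.562·e^(−0.34t) = 1.3183, so e^(−0.34t) = 0.0253368.
−0.34·t = ln(0.0253368) = -3.6755, so t = 3.6755/0.34 = 10.81.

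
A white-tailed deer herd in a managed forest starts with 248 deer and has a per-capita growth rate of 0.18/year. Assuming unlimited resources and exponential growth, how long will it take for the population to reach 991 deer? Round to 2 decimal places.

Set N₀·e^(rt) = 991: e^(0.18·t) = 991/248 = 3.996.
0.18·t = ln(3.996) = 1.3853, so t = 1.3853/0.18 = 7.696.

7.70 years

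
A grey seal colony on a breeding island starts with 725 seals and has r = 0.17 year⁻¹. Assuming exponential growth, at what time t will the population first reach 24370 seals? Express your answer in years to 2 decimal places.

20.68 years

Set N₀·e^(rt) = 24370: e^(0.17·t) = 24370/725 = 33.614.
0.17·t = ln(33.614) = 3.5149, so t = 3.5149/0.17 = 20.676.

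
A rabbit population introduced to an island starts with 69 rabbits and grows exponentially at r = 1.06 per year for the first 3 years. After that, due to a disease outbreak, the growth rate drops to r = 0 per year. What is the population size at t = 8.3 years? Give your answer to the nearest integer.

Phase 1: N(3) = 69·e^(1.06×3) = 69·e^3.18 = 1659.23.
Phase 2 runs for 8.3 − 3 = 5.3 years at r = 0.
N(8.3) = 1659.23·e^(0×5.3) = 1659.23·e^0 = 1659.23.

1659 rabbits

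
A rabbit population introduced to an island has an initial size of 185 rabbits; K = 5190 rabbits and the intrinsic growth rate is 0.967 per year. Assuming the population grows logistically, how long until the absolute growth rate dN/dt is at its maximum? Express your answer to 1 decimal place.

Logistic growth is fastest at N = K/2 = 2595.
A = (K − N₀)/N₀ = 27.054. Set K/(1 + A·e^(−rt)) = K/2 → A·e^(−rt) = 1.
e^(−0.967t) = 1/27.054 = 0.036963, so t = ln(27.054)/0.967 = 3.2978/0.967 = 3.4104.

3.4 years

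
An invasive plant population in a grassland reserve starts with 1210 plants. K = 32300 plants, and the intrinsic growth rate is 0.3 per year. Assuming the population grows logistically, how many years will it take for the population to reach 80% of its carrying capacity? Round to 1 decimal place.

15.4 years

A = (K − N₀)/N₀ = (32300 − 1210)/1210 = 25.694.
Solve 32300/(1 + 25.694·e^(−0.3t)) = 25840: 1 + 25.694·e^(−0.3t) = 1.25, so e^(−0.3t) = 0.00972982.
−0.3·t = ln(0.00972982) = -4.6326, so t = 4.6326/0.3 = 15.442.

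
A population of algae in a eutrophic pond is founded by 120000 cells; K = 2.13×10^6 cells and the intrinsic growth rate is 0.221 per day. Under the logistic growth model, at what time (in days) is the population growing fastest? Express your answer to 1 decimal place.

12.8 days

Logistic growth is fastest at N = K/2 = 1.065×10^6.
A = (K − N₀)/N₀ = 16.75. Set K/(1 + A·e^(−rt)) = K/2 → A·e^(−rt) = 1.
e^(−0.221t) = 1/16.75 = 0.0597015, so t = ln(16.75)/0.221 = 2.8184/0.221 = 12.753.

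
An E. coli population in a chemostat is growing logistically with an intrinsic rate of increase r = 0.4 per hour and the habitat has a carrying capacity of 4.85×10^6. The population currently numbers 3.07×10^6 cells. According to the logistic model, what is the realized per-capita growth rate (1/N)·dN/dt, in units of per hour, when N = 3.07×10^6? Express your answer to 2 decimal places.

0.15 per hour

(1/N)·dN/dt = r(1 − N/K) = 0.4 × (1 − 3.07×10^6/4.85×10^6).
= 0.4 × 0.36701 = 0.1468.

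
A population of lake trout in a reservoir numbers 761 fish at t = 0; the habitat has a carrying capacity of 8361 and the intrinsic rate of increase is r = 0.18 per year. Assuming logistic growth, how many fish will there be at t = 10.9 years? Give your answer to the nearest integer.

3478 fish

A = (K − N₀)/N₀ = (8361 − 761)/761 = 9.9869.
N(t) = K/(1 + A·e^(−rt)) = 8361/(1 + 9.9869×e^(−0.18×10.9)).
e^(−1.962) = 0.14058; denominator = 1 + 9.9869×0.14058 = 2.4039.
N = 8361/2.4039 = 3478.07.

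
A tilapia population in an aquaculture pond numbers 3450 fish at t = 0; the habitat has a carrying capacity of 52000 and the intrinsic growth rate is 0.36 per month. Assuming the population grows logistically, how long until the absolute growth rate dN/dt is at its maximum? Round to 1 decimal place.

Logistic growth is fastest at N = K/2 = 26000.
A = (K − N₀)/N₀ = 14.072. Set K/(1 + A·e^(−rt)) = K/2 → A·e^(−rt) = 1.
e^(−0.36t) = 1/14.072 = 0.0710608, so t = ln(14.072)/0.36 = 2.6442/0.36 = 7.3451.

7.3 months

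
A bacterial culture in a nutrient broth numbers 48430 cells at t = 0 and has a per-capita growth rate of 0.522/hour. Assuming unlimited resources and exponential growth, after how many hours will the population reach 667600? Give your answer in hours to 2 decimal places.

Set N₀·e^(rt) = 667600: e^(0.522·t) = 667600/48430 = 13.785.
0.522·t = ln(13.785) = 2.6236, so t = 2.6236/0.522 = 5.026.

5.03 hours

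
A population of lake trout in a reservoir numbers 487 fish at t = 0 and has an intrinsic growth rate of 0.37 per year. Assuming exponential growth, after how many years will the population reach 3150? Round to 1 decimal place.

Set N₀·e^(rt) = 3150: e^(0.37·t) = 3150/487 = 6.4682.
0.37·t = ln(6.4682) = 1.8669, so t = 1.8669/0.37 = 5.0457.

5.0 years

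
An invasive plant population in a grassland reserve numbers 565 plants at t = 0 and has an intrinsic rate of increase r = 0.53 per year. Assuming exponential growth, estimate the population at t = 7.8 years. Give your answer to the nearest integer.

35271 plants

N(t) = N₀·e^(rt) = 565 × e^(0.53×7.8) = 565 × e^4.134.
e^4.134 ≈ 62.427, so N ≈ 565 × 62.427 = 35271.3.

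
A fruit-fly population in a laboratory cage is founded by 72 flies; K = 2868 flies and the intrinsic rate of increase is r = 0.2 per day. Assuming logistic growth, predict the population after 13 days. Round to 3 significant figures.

A = (K − N₀)/N₀ = (2868 − 72)/72 = 38.833.
N(t) = K/(1 + A·e^(−rt)) = 2868/(1 + 38.833×e^(−0.2×13)).
e^(−2.6) = 0.074274; denominator = 1 + 38.833×0.074274 = 3.8843.
N = 2868/3.8843 = 738.359.

738 flies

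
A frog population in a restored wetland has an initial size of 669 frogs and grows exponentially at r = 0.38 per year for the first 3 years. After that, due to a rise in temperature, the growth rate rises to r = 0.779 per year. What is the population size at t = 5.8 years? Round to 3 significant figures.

18500 frogs

Phase 1: N(3) = 669·e^(0.38×3) = 669·e^1.14 = 2091.81.
Phase 2 runs for 5.8 − 3 = 2.8 years at r = 0.779.
N(5.8) = 2091.81·e^(0.779×2.8) = 2091.81·e^2.181 = 18527.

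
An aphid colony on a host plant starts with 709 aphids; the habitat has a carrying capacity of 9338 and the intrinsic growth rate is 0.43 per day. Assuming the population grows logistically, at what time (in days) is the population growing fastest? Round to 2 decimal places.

5.81 days

Logistic growth is fastest at N = K/2 = 4669.
A = (K − N₀)/N₀ = 12.171. Set K/(1 + A·e^(−rt)) = K/2 → A·e^(−rt) = 1.
e^(−0.43t) = 1/12.171 = 0.0821648, so t = ln(12.171)/0.43 = 2.499/0.43 = 5.8117.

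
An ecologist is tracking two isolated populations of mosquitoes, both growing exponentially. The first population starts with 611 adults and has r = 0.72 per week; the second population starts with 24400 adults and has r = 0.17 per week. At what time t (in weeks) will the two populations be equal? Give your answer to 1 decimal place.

6.7 weeks

Set 611·e^(0.72t) = 24400·e^(0.17t).
e^((0.72 − 0.17)t) = 24400/611 → e^(0.55·t) = 39.935.
0.55·t = ln(39.935) = 3.6872, so t = 3.6872/0.55 = 6.7041.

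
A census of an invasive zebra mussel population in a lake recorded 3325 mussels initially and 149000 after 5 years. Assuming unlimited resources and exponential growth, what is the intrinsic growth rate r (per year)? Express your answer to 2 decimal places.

From N(t) = N₀·e^(rt): e^(r·5) = 149000/3325 = 44.812.
r·5 = ln(44.812) = 3.8025, so r = 3.8025/5 = 0.7605.

0.76 per year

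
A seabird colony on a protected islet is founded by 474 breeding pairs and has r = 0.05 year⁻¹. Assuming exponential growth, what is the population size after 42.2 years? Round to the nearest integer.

3910 breeding pairs

N(t) = N₀·e^(rt) = 474 × e^(0.05×42.2) = 474 × e^2.11.
e^2.11 ≈ 8.2482, so N ≈ 474 × 8.2482 = 3909.67.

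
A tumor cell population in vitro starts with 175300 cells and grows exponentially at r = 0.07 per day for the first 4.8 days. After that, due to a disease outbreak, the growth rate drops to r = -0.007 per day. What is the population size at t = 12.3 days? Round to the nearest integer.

Phase 1: N(4.8) = 175300·e^(0.07×4.8) = 175300·e^0.336 = 245304.
Phase 2 runs for 12.3 − 4.8 = 7.5 days at r = -0.007.
N(12.3) = 245304·e^(-0.007×7.5) = 245304·e^-0.0525 = 232758.

232758 cells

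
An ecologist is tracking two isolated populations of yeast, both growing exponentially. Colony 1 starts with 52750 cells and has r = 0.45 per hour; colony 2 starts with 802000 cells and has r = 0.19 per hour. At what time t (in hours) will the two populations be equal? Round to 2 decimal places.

Set 52750·e^(0.45t) = 802000·e^(0.19t).
e^((0.45 − 0.19)t) = 802000/52750 → e^(0.26·t) = 15.204.
0.26·t = ln(15.204) = 2.7215, so t = 2.7215/0.26 = 10.467.

10.47 hours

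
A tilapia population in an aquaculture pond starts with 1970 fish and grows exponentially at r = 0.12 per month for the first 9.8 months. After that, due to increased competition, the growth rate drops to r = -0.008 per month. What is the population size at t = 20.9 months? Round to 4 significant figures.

5843 fish

Phase 1: N(9.8) = 1970·e^(0.12×9.8) = 1970·e^1.176 = 6385.52.
Phase 2 runs for 20.9 − 9.8 = 11.1 months at r = -0.008.
N(20.9) = 6385.52·e^(-0.008×11.1) = 6385.52·e^-0.0888 = 5842.94.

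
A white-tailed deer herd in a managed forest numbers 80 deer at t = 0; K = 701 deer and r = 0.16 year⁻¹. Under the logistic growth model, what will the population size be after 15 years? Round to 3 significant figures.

411 deer

A = (K − N₀)/N₀ = (701 − 80)/80 = 7.7625.
N(t) = K/(1 + A·e^(−rt)) = 701/(1 + 7.7625×e^(−0.16×15)).
e^(−2.4) = 0.090718; denominator = 1 + 7.7625×0.090718 = 1.7042.
N = 701/1.7042 = 411.337.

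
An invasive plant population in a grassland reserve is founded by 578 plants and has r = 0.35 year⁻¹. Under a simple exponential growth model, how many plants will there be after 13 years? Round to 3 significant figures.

54700 plants

N(t) = N₀·e^(rt) = 578 × e^(0.35×13) = 578 × e^4.55.
e^4.55 ≈ 94.632, so N ≈ 578 × 94.632 = 54697.5.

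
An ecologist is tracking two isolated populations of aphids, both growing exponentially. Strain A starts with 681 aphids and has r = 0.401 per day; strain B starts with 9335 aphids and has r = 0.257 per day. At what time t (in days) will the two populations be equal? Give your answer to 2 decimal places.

18.18 days

Set 681·e^(0.401t) = 9335·e^(0.257t).
e^((0.401 − 0.257)t) = 9335/681 → e^(0.144·t) = 13.708.
0.144·t = ln(13.708) = 2.618, so t = 2.618/0.144 = 18.18.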